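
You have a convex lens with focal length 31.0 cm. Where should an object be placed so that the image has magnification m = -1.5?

m = −d_i/d_o ⇒ d_i = −m·d_o.
1/f = 1/d_o + 1/d_i = 1/d_o − 1/(m·d_o) = (1 − 1/m)/d_o, so d_o = f(1 − 1/m) = (31.00)(1 − 1/(-1.5)) = 51.7 cm.

51.7 cm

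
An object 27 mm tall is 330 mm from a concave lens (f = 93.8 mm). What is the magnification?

m = +0.221

For a concave lens, f = -93.8 mm.
1/d_i = 1/f − 1/d_o = 1/(-93.80) − 1/(330) = -0.01369, so d_i = -73.04 mm.
m = −d_i/d_o = −(-73.04)/(330) = +0.221.
The image is virtual, upright and reduced, on the same side as the object.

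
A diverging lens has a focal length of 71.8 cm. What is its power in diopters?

P = -1.39 D

For a diverging lens, f = −71.8 cm.
f = -71.8 cm = -0.718 m.
P = 1/f = 1/(-0.718 m) = -1.39 D.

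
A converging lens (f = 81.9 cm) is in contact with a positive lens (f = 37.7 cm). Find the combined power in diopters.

P = +3.87 D

P₁ = 1/f₁ = 1/(0.819 m) = +1.221 D; P₂ = 1/f₂ = 1/(0.377 m) = +2.653 D.
For thin lenses in contact, P = P₁ + P₂ = (+1.221) + (+2.653) = +3.87 D.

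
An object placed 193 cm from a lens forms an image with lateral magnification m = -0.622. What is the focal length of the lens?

m = −d_i/d_o ⇒ d_i = −m·d_o = −(-0.622)·(193) = 120.0 cm.
1/f = 1/d_o + 1/d_i = 1/(193) + 1/(120.0) = 0.01351, so f = 74.0 cm.
Since f is positive, the lens is converging.

f = 74.0 cm (converging)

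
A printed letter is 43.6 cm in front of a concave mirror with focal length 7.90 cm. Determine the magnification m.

m = -0.221

1/d_i = 1/f − 1/d_o = 1/(7.900) − 1/(43.6) = 0.1036, so d_i = 9.648 cm.
m = −d_i/d_o = −(9.648)/(43.6) = -0.221.
The image is real, inverted and reduced, in front of the mirror.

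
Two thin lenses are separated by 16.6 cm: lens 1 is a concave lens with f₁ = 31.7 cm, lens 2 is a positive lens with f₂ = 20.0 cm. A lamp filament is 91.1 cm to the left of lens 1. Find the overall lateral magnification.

m = -0.257

f₁ = −31.7 cm (diverging).
Lens 1: 1/d_i1 = 1/(-31.7) − 1/(91.1) = -0.04252, so d_i1 = -23.52 cm; m₁ = −d_i1/d_o1 = +0.2582.
d_o2 = 16.6 − (-23.52) = 40.12 cm.
Lens 2: 1/d_i2 = 1/(20.0) − 1/(40.12) = 0.02507, so d_i2 = 39.88 cm; m₂ = −d_i2/d_o2 = -0.9940.
m = m₁·m₂ = (+0.2582)(-0.9940) = -0.257.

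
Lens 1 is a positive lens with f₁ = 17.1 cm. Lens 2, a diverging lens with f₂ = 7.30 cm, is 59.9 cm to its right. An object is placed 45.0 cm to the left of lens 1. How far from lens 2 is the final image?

Lens 1: 1/d_i1 = 1/f₁ − 1/d_o1 = 1/(17.1) − 1/(45.0) = 0.03626, so d_i1 = 27.58 cm.
The intermediate image is 27.58 cm to the right of lens 1, which is 59.9 − (27.58) = 32.32 cm to the left of lens 2, so d_o2 = +32.32 cm.
Lens 2 is diverging, so f₂ = −7.30 cm.
Lens 2: 1/d_i2 = 1/f₂ − 1/d_o2 = 1/(-7.30) − 1/(32.32) = -0.1679, so d_i2 = -5.95 cm.
The final image is virtual, 5.95 cm to the left of lens 2 (overall magnification ≈ -0.11).

5.95 cm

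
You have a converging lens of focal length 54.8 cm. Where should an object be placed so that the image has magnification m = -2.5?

76.7 cm

m = −d_i/d_o ⇒ d_i = −m·d_o.
1/f = 1/d_o + 1/d_i = 1/d_o − 1/(m·d_o) = (1 − 1/m)/d_o, so d_o = f(1 − 1/m) = (54.80)(1 − 1/(-2.5)) = 76.7 cm.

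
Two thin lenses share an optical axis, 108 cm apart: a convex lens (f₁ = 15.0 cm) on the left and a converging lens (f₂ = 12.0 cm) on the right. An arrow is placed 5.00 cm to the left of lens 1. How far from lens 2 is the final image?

Lens 1: 1/d_i1 = 1/f₁ − 1/d_o1 = 1/(15.0) − 1/(5.00) = -0.1333, so d_i1 = -7.500 cm.
The intermediate image is 7.500 cm to the left of lens 1 (virtual), which is 108 − (-7.500) = 115.5 cm to the left of lens 2, so d_o2 = +115.5 cm.
Lens 2: 1/d_i2 = 1/f₂ − 1/d_o2 = 1/(12.0) − 1/(115.5) = 0.07468, so d_i2 = 13.4 cm.
The final image is real, 13.4 cm to the right of lens 2 (overall magnification ≈ -0.17).

13.4 cm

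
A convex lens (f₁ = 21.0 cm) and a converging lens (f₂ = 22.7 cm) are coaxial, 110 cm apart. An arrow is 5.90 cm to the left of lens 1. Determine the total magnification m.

m = -0.331

Lens 1: 1/d_i1 = 1/(21.0) − 1/(5.90) = -0.1219, so d_i1 = -8.205 cm; m₁ = −d_i1/d_o1 = +1.391.
d_o2 = 110 − (-8.205) = 118.2 cm.
Lens 2: 1/d_i2 = 1/(22.7) − 1/(118.2) = 0.03559, so d_i2 = 28.10 cm; m₂ = −d_i2/d_o2 = -0.2377.
m = m₁·m₂ = (+1.391)(-0.2377) = -0.331.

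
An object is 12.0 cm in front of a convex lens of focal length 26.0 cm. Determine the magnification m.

m = +1.86

1/d_i = 1/f − 1/d_o = 1/(26.00) − 1/(12.0) = -0.04487, so d_i = -22.29 cm.
m = −d_i/d_o = −(-22.29)/(12.0) = +1.86.
The image is virtual, upright and enlarged, on the same side as the object.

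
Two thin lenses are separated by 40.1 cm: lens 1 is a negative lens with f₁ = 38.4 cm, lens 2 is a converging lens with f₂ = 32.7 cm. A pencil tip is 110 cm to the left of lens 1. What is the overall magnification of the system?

m = -0.236

f₁ = −38.4 cm (diverging).
Lens 1: 1/d_i1 = 1/(-38.4) − 1/(110) = -0.03513, so d_i1 = -28.46 cm; m₁ = −d_i1/d_o1 = +0.2587.
d_o2 = 40.1 − (-28.46) = 68.56 cm.
Lens 2: 1/d_i2 = 1/(32.7) − 1/(68.56) = 0.01600, so d_i2 = 62.52 cm; m₂ = −d_i2/d_o2 = -0.9119.
m = m₁·m₂ = (+0.2587)(-0.9119) = -0.236.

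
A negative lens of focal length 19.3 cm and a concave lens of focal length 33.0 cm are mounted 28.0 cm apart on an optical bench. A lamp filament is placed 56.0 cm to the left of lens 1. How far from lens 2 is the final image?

18.5 cm

Lens 1 is diverging, so f₁ = −19.3 cm.
Lens 1: 1/d_i1 = 1/f₁ − 1/d_o1 = 1/(-19.3) − 1/(56.0) = -0.06967, so d_i1 = -14.35 cm.
The intermediate image is 14.35 cm to the left of lens 1 (virtual), which is 28.0 − (-14.35) = 42.35 cm to the left of lens 2, so d_o2 = +42.35 cm.
Lens 2 is diverging, so f₂ = −33.0 cm.
Lens 2: 1/d_i2 = 1/f₂ − 1/d_o2 = 1/(-33.0) − 1/(42.35) = -0.05392, so d_i2 = -18.5 cm.
The final image is virtual, 18.5 cm to the left of lens 2 (overall magnification ≈ 0.11).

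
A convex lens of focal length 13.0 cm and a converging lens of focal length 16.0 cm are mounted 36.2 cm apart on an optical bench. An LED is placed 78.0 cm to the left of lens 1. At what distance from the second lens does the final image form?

71.7 cm

Lens 1: 1/d_i1 = 1/f₁ − 1/d_o1 = 1/(13.0) − 1/(78.0) = 0.06410, so d_i1 = 15.60 cm.
The intermediate image is 15.60 cm to the right of lens 1, which is 36.2 − (15.60) = 20.60 cm to the left of lens 2, so d_o2 = +20.60 cm.
Lens 2: 1/d_i2 = 1/f₂ − 1/d_o2 = 1/(16.0) − 1/(20.60) = 0.01396, so d_i2 = 71.7 cm.
The final image is real, 71.7 cm to the right of lens 2 (overall magnification ≈ 0.70).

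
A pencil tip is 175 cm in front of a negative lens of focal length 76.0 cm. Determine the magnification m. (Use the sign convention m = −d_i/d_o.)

m = +0.303

For a negative lens, f = -76.0 cm.
1/d_i = 1/f − 1/d_o = 1/(-76.00) − 1/(175) = -0.01887, so d_i = -52.99 cm.
m = −d_i/d_o = −(-52.99)/(175) = +0.303.
The image is virtual, upright and reduced, on the same side as the object.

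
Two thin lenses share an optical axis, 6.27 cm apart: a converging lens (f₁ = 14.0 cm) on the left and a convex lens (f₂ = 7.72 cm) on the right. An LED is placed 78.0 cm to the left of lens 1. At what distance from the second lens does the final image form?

Lens 1: 1/d_i1 = 1/f₁ − 1/d_o1 = 1/(14.0) − 1/(78.0) = 0.05861, so d_i1 = 17.06 cm.
The intermediate image is 17.06 cm to the right of lens 1, which lies 10.79 cm to the right of lens 2 — a virtual object — so d_o2 = −10.79 cm.
Lens 2: 1/d_i2 = 1/f₂ − 1/d_o2 = 1/(7.72) − 1/(-10.79) = 0.2222, so d_i2 = 4.50 cm.
The final image is real, 4.50 cm to the right of lens 2 (overall magnification ≈ -0.091).

4.50 cm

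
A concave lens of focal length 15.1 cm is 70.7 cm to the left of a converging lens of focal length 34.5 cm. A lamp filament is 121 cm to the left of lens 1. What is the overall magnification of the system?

m = -0.0771

f₁ = −15.1 cm (diverging).
Lens 1: 1/d_i1 = 1/(-15.1) − 1/(121) = -0.07449, so d_i1 = -13.42 cm; m₁ = −d_i1/d_o1 = +0.1109.
d_o2 = 70.7 − (-13.42) = 84.12 cm.
Lens 2: 1/d_i2 = 1/(34.5) − 1/(84.12) = 0.01710, so d_i2 = 58.49 cm; m₂ = −d_i2/d_o2 = -0.6953.
m = m₁·m₂ = (+0.1109)(-0.6953) = -0.0771.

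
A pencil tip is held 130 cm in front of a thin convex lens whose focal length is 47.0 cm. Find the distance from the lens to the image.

Lens equation: 1/s_i = 1/f − 1/s_o = 1/(47.00) − 1/(130) = 0.02128 − 0.007692 = 0.01358, so s_i = 73.6 cm.
The image is real, inverted and reduced, on the far side of the lens.

73.6 cm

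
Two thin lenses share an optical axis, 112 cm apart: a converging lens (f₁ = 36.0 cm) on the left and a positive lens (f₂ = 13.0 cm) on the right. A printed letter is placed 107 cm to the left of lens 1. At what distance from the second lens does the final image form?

Lens 1: 1/d_i1 = 1/f₁ − 1/d_o1 = 1/(36.0) − 1/(107) = 0.01843, so d_i1 = 54.25 cm.
The intermediate image is 54.25 cm to the right of lens 1, which is 112 − (54.25) = 57.75 cm to the left of lens 2, so d_o2 = +57.75 cm.
Lens 2: 1/d_i2 = 1/f₂ − 1/d_o2 = 1/(13.0) − 1/(57.75) = 0.05961, so d_i2 = 16.8 cm.
The final image is real, 16.8 cm to the right of lens 2 (overall magnification ≈ 0.15).

16.8 cm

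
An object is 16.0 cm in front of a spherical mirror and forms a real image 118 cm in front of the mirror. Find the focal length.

f = 14.1 cm (concave)

Real image ⇒ d_i = +118 cm.
1/f = 1/d_o + 1/d_i = 1/(16.0) + 1/(118) = 0.07097, so f = 14.1 cm.
Since f is positive, the spherical mirror is concave.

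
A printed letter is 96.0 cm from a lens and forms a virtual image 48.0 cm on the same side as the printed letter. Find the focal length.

f = -96.0 cm (diverging)

Virtual image ⇒ d_i = −48.0 cm.
1/f = 1/d_o + 1/d_i = 1/(96.0) + 1/(-48.0) = -0.01042, so f = -96.0 cm.
Since f is negative, the lens is diverging.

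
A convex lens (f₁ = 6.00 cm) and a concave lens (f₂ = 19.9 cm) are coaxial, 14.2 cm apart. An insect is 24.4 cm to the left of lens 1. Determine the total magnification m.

m = -0.248

Lens 1: 1/d_i1 = 1/(6.00) − 1/(24.4) = 0.1257, so d_i1 = 7.957 cm; m₁ = −d_i1/d_o1 = -0.3261.
d_o2 = 14.2 − (7.957) = 6.243 cm.
f₂ = −19.9 cm (diverging).
Lens 2: 1/d_i2 = 1/(-19.9) − 1/(6.243) = -0.2104, so d_i2 = -4.752 cm; m₂ = −d_i2/d_o2 = +0.7612.
m = m₁·m₂ = (-0.3261)(+0.7612) = -0.248.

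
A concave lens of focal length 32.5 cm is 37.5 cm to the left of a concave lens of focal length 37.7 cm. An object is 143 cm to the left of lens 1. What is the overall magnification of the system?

m = +0.0687

f₁ = −32.5 cm (diverging).
Lens 1: 1/d_i1 = 1/(-32.5) − 1/(143) = -0.03776, so d_i1 = -26.48 cm; m₁ = −d_i1/d_o1 = +0.1852.
d_o2 = 37.5 − (-26.48) = 63.98 cm.
f₂ = −37.7 cm (diverging).
Lens 2: 1/d_i2 = 1/(-37.7) − 1/(63.98) = -0.04216, so d_i2 = -23.72 cm; m₂ = −d_i2/d_o2 = +0.3708.
m = m₁·m₂ = (+0.1852)(+0.3708) = +0.0687.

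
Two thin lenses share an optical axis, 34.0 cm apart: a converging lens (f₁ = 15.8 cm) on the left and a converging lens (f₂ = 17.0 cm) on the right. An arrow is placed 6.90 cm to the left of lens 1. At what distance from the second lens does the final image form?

Lens 1: 1/d_i1 = 1/f₁ − 1/d_o1 = 1/(15.8) − 1/(6.90) = -0.08164, so d_i1 = -12.25 cm.
The intermediate image is 12.25 cm to the left of lens 1 (virtual), which is 34.0 − (-12.25) = 46.25 cm to the left of lens 2, so d_o2 = +46.25 cm.
Lens 2: 1/d_i2 = 1/f₂ − 1/d_o2 = 1/(17.0) − 1/(46.25) = 0.03720, so d_i2 = 26.9 cm.
The final image is real, 26.9 cm to the right of lens 2 (overall magnification ≈ -1.0).

26.9 cm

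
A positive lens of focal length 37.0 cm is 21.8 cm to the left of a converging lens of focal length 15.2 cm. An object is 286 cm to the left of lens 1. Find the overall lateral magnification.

m = -0.0629

Lens 1: 1/d_i1 = 1/(37.0) − 1/(286) = 0.02353, so d_i1 = 42.50 cm; m₁ = −d_i1/d_o1 = -0.1486.
d_o2 = 21.8 − (42.50) = -20.70 cm (virtual object).
Lens 2: 1/d_i2 = 1/(15.2) − 1/(-20.70) = 0.1141, so d_i2 = 8.764 cm; m₂ = −d_i2/d_o2 = +0.4234.
m = m₁·m₂ = (-0.1486)(+0.4234) = -0.0629.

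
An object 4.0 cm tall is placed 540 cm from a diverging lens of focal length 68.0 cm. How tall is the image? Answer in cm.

For a diverging lens, f = -68.0 cm.
1/d_i = 1/f − 1/d_o = 1/(-68.00) − 1/(540) = -0.01656, so d_i = -60.39 cm.
m = −d_i/d_o = +0.1118.
|h_i| = |m|·h_o = 0.1118 × 4.0 = 0.447 cm. The image is virtual, upright and reduced, on the same side as the object.

0.447 cm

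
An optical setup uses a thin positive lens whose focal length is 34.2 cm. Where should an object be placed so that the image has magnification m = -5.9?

40.0 cm

m = −d_i/d_o ⇒ d_i = −m·d_o.
1/f = 1/d_o + 1/d_i = 1/d_o − 1/(m·d_o) = (1 − 1/m)/d_o, so d_o = f(1 − 1/m) = (34.20)(1 − 1/(-5.9)) = 40.0 cm.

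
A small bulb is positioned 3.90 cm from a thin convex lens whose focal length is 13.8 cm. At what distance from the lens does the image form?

5.44 cm

Lens equation: 1/v = 1/f − 1/u = 1/(13.80) − 1/(3.90) = 0.07246 − 0.2564 = -0.1839, so v = -5.44 cm.
The image is virtual, upright and enlarged, on the same side as the object.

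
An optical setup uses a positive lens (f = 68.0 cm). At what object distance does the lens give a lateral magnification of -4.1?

m = −d_i/d_o ⇒ d_i = −m·d_o.
1/f = 1/d_o + 1/d_i = 1/d_o − 1/(m·d_o) = (1 − 1/m)/d_o, so d_o = f(1 − 1/m) = (68.00)(1 − 1/(-4.1)) = 84.6 cm.

84.6 cm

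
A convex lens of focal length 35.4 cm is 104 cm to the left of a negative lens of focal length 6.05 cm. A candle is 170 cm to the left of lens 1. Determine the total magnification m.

Lens 1: 1/d_i1 = 1/(35.4) − 1/(170) = 0.02237, so d_i1 = 44.71 cm; m₁ = −d_i1/d_o1 = -0.2630.
d_o2 = 104 − (44.71) = 59.29 cm.
f₂ = −6.05 cm (diverging).
Lens 2: 1/d_i2 = 1/(-6.05) − 1/(59.29) = -0.1822, so d_i2 = -5.490 cm; m₂ = −d_i2/d_o2 = +0.09259.
m = m₁·m₂ = (-0.2630)(+0.09259) = -0.0244.

m = -0.0244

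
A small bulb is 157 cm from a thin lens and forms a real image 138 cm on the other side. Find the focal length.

Real image ⇒ d_i = +138 cm.
1/f = 1/d_o + 1/d_i = 1/(157) + 1/(138) = 0.01362, so f = 73.4 cm.
Since f is positive, the thin lens is converging.

f = 73.4 cm (converging)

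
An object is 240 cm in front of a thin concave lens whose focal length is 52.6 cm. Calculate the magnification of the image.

For a concave lens, f = -52.6 cm.
1/d_i = 1/f − 1/d_o = 1/(-52.60) − 1/(240) = -0.02318, so d_i = -43.14 cm.
m = −d_i/d_o = −(-43.14)/(240) = +0.180.
The image is virtual, upright and reduced, on the same side as the object.

m = +0.180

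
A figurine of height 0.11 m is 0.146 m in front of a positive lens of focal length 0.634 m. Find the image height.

0.143 m

1/d_i = 1/f − 1/d_o = 1/(0.6340) − 1/(0.146) = -5.272, so d_i = -0.1897 m.
m = −d_i/d_o = +1.299.
|h_i| = |m|·h_o = 1.299 × 0.11 = 0.143 m. The image is virtual, upright and enlarged, on the same side as the object.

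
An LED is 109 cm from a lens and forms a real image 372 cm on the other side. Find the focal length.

f = 84.3 cm (converging)

Real image ⇒ d_i = +372 cm.
1/f = 1/d_o + 1/d_i = 1/(109) + 1/(372) = 0.01186, so f = 84.3 cm.
Since f is positive, the lens is converging.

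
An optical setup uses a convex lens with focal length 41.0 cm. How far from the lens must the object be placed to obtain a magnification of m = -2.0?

m = −d_i/d_o ⇒ d_i = −m·d_o.
1/f = 1/d_o + 1/d_i = 1/d_o − 1/(m·d_o) = (1 − 1/m)/d_o, so d_o = f(1 − 1/m) = (41.00)(1 − 1/(-2.0)) = 61.5 cm.

61.5 cm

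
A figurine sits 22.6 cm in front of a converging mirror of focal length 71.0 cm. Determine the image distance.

Mirror equation: 1/d_i = 1/f − 1/d_o = 1/(71.00) − 1/(22.6) = 0.01408 − 0.04425 = -0.03016, so d_i = -33.2 cm.
The image is virtual, upright and enlarged, behind the mirror.

33.2 cm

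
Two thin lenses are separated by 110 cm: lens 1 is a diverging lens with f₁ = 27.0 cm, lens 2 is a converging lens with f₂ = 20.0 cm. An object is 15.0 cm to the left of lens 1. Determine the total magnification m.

m = -0.129

f₁ = −27.0 cm (diverging).
Lens 1: 1/d_i1 = 1/(-27.0) − 1/(15.0) = -0.1037, so d_i1 = -9.643 cm; m₁ = −d_i1/d_o1 = +0.6429.
d_o2 = 110 − (-9.643) = 119.6 cm.
Lens 2: 1/d_i2 = 1/(20.0) − 1/(119.6) = 0.04164, so d_i2 = 24.02 cm; m₂ = −d_i2/d_o2 = -0.2008.
m = m₁·m₂ = (+0.6429)(-0.2008) = -0.129.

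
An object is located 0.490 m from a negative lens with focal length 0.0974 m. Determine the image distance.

0.0812 m

For a negative lens, f = -0.0974 m.
Thin-lens equation: 1/s_i = 1/f − 1/s_o = 1/(-0.09740) − 1/(0.490) = -10.27 − 2.041 = -12.31, so s_i = -0.0812 m.
The image is virtual, upright and reduced, on the same side as the object.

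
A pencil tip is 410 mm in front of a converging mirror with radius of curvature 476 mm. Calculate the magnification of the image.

m = -1.38

f = R/2 = 476/2 = 238.0 mm.
1/d_i = 1/f − 1/d_o = 1/(238.0) − 1/(410) = 0.001763, so d_i = 567.3 mm.
m = −d_i/d_o = −(567.3)/(410) = -1.38.
The image is real, inverted and enlarged, in front of the mirror.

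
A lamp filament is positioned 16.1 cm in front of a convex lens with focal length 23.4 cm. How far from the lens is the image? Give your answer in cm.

51.6 cm

Thin-lens equation: 1/q = 1/f − 1/p = 1/(23.40) − 1/(16.1) = 0.04274 − 0.06211 = -0.01938, so q = -51.6 cm.
The image is virtual, upright and enlarged, on the same side as the object.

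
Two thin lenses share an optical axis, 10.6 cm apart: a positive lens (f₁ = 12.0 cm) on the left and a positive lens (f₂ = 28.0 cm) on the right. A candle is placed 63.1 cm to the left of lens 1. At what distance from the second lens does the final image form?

Lens 1: 1/d_i1 = 1/f₁ − 1/d_o1 = 1/(12.0) − 1/(63.1) = 0.06749, so d_i1 = 14.82 cm.
The intermediate image is 14.82 cm to the right of lens 1, which lies 4.220 cm to the right of lens 2 — a virtual object — so d_o2 = −4.220 cm.
Lens 2: 1/d_i2 = 1/f₂ − 1/d_o2 = 1/(28.0) − 1/(-4.220) = 0.2727, so d_i2 = 3.67 cm.
The final image is real, 3.67 cm to the right of lens 2 (overall magnification ≈ -0.20).

3.67 cm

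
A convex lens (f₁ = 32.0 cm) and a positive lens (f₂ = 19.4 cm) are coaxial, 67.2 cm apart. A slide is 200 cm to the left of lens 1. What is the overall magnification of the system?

Lens 1: 1/d_i1 = 1/(32.0) − 1/(200) = 0.02625, so d_i1 = 38.10 cm; m₁ = −d_i1/d_o1 = -0.1905.
d_o2 = 67.2 − (38.10) = 29.10 cm.
Lens 2: 1/d_i2 = 1/(19.4) − 1/(29.10) = 0.01718, so d_i2 = 58.20 cm; m₂ = −d_i2/d_o2 = -2.000.
m = m₁·m₂ = (-0.1905)(-2.000) = +0.381.

m = +0.381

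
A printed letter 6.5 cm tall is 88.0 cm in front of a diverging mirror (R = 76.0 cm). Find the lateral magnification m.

f = R/2 = 76.0/2 = 38.00 cm; for a diverging mirror, f = -38.00 cm.
1/d_i = 1/f − 1/d_o = 1/(-38.00) − 1/(88.0) = -0.03768, so d_i = -26.54 cm.
m = −d_i/d_o = −(-26.54)/(88.0) = +0.302.
The image is virtual, upright and reduced, behind the mirror.

m = +0.302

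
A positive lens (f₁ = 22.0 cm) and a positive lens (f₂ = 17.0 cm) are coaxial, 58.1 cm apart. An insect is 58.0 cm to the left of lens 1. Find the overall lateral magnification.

Lens 1: 1/d_i1 = 1/(22.0) − 1/(58.0) = 0.02821, so d_i1 = 35.44 cm; m₁ = −d_i1/d_o1 = -0.6110.
d_o2 = 58.1 − (35.44) = 22.66 cm.
Lens 2: 1/d_i2 = 1/(17.0) − 1/(22.66) = 0.01469, so d_i2 = 68.06 cm; m₂ = −d_i2/d_o2 = -3.004.
m = m₁·m₂ = (-0.6110)(-3.004) = +1.84.

m = +1.84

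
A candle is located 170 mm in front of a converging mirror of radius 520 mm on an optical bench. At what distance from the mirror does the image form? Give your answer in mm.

491 mm

f = R/2 = 520/2 = 260.0 mm.
Mirror equation: 1/d_i = 1/f − 1/d_o = 1/(260.0) − 1/(170) = 0.003846 − 0.005882 = -0.002036, so d_i = -491 mm.
The image is virtual, upright and enlarged, behind the mirror.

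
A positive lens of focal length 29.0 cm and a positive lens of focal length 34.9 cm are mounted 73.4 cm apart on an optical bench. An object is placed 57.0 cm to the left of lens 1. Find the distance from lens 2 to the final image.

Lens 1: 1/d_i1 = 1/f₁ − 1/d_o1 = 1/(29.0) − 1/(57.0) = 0.01694, so d_i1 = 59.04 cm.
The intermediate image is 59.04 cm to the right of lens 1, which is 73.4 − (59.04) = 14.36 cm to the left of lens 2, so d_o2 = +14.36 cm.
Lens 2: 1/d_i2 = 1/f₂ − 1/d_o2 = 1/(34.9) − 1/(14.36) = -0.04098, so d_i2 = -24.4 cm.
The final image is virtual, 24.4 cm to the left of lens 2 (overall magnification ≈ -1.8).

24.4 cm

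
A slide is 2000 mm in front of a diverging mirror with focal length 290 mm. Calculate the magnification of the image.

For a diverging mirror, f = -290 mm.
1/d_i = 1/f − 1/d_o = 1/(-290.0) − 1/(2000) = -0.003948, so d_i = -253.3 mm.
m = −d_i/d_o = −(-253.3)/(2000) = +0.127.
The image is virtual, upright and reduced, behind the mirror.

m = +0.127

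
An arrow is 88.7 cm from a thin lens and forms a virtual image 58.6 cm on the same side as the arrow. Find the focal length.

Virtual image ⇒ d_i = −58.6 cm.
1/f = 1/d_o + 1/d_i = 1/(88.7) + 1/(-58.6) = -0.005791, so f = -173 cm.
Since f is negative, the thin lens is diverging.

f = -173 cm (diverging)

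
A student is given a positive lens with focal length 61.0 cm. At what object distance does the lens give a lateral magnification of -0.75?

142 cm

m = −d_i/d_o ⇒ d_i = −m·d_o.
1/f = 1/d_o + 1/d_i = 1/d_o − 1/(m·d_o) = (1 − 1/m)/d_o, so d_o = f(1 − 1/m) = (61.00)(1 − 1/(-0.75)) = 142 cm.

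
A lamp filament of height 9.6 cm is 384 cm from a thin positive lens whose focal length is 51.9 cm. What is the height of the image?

1/d_i = 1/f − 1/d_o = 1/(51.90) − 1/(384) = 0.01666, so d_i = 60.01 cm.
m = −d_i/d_o = -0.1563.
|h_i| = |m|·h_o = 0.1563 × 9.6 = 1.50 cm. The image is real, inverted and reduced, on the far side of the lens.

1.50 cm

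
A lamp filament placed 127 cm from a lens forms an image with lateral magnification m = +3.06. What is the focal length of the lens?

m = −d_i/d_o ⇒ d_i = −m·d_o = −(+3.06)·(127) = -388.6 cm.
1/f = 1/d_o + 1/d_i = 1/(127) + 1/(-388.6) = 0.005301, so f = 189 cm.
Since f is positive, the lens is converging.

f = 189 cm (converging)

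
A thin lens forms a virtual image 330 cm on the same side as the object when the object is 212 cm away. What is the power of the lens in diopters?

P = +0.169 D

Virtual image ⇒ d_i = −330 cm.
1/f = 1/d_o + 1/d_i = 1/(212) + 1/(-330) = 0.001687 cm⁻¹.
f = 592.9 cm = 5.929 m, so P = 1/f = +0.169 D.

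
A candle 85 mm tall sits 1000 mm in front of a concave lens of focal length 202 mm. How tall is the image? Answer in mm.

14.3 mm

For a concave lens, f = -202 mm.
1/d_i = 1/f − 1/d_o = 1/(-202.0) − 1/(1000) = -0.005950, so d_i = -168.1 mm.
m = −d_i/d_o = +0.1681.
|h_i| = |m|·h_o = 0.1681 × 85 = 14.3 mm. The image is virtual, upright and reduced, on the same side as the object.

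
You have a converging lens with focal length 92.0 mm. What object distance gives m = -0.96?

188 mm

m = −d_i/d_o ⇒ d_i = −m·d_o.
1/f = 1/d_o + 1/d_i = 1/d_o − 1/(m·d_o) = (1 − 1/m)/d_o, so d_o = f(1 − 1/m) = (92.00)(1 − 1/(-0.96)) = 188 mm.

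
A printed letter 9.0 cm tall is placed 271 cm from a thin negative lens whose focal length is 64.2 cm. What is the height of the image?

For a negative lens, f = -64.2 cm.
1/d_i = 1/f − 1/d_o = 1/(-64.20) − 1/(271) = -0.01927, so d_i = -51.90 cm.
m = −d_i/d_o = +0.1915.
|h_i| = |m|·h_o = 0.1915 × 9.0 = 1.72 cm. The image is virtual, upright and reduced, on the same side as the object.

1.72 cm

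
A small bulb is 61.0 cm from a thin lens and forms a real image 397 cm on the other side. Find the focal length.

Real image ⇒ d_i = +397 cm.
1/f = 1/d_o + 1/d_i = 1/(61.0) + 1/(397) = 0.01891, so f = 52.9 cm.
Since f is positive, the thin lens is converging.

f = 52.9 cm (converging)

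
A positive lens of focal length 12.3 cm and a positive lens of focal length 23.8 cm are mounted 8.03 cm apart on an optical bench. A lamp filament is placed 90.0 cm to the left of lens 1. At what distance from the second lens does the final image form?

Lens 1: 1/d_i1 = 1/f₁ − 1/d_o1 = 1/(12.3) − 1/(90.0) = 0.07019, so d_i1 = 14.25 cm.
The intermediate image is 14.25 cm to the right of lens 1, which lies 6.220 cm to the right of lens 2 — a virtual object — so d_o2 = −6.220 cm.
Lens 2: 1/d_i2 = 1/f₂ − 1/d_o2 = 1/(23.8) − 1/(-6.220) = 0.2028, so d_i2 = 4.93 cm.
The final image is real, 4.93 cm to the right of lens 2 (overall magnification ≈ -0.13).

4.93 cm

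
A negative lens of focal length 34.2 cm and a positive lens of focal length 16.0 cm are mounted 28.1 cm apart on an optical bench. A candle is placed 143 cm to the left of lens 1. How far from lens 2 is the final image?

22.4 cm

Lens 1 is diverging, so f₁ = −34.2 cm.
Lens 1: 1/d_i1 = 1/f₁ − 1/d_o1 = 1/(-34.2) − 1/(143) = -0.03623, so d_i1 = -27.60 cm.
The intermediate image is 27.60 cm to the left of lens 1 (virtual), which is 28.1 − (-27.60) = 55.70 cm to the left of lens 2, so d_o2 = +55.70 cm.
Lens 2: 1/d_i2 = 1/f₂ − 1/d_o2 = 1/(16.0) − 1/(55.70) = 0.04455, so d_i2 = 22.4 cm.
The final image is real, 22.4 cm to the right of lens 2 (overall magnification ≈ -0.078).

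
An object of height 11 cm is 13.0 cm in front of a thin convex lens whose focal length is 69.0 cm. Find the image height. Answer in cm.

1/d_i = 1/f − 1/d_o = 1/(69.00) − 1/(13.0) = -0.06243, so d_i = -16.02 cm.
m = −d_i/d_o = +1.232.
|h_i| = |m|·h_o = 1.232 × 11 = 13.6 cm. The image is virtual, upright and enlarged, on the same side as the object.

13.6 cm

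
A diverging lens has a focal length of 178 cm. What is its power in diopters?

P = -0.562 D

For a diverging lens, f = −178 cm.
f = -178 cm = -1.78 m.
P = 1/f = 1/(-1.78 m) = -0.562 D.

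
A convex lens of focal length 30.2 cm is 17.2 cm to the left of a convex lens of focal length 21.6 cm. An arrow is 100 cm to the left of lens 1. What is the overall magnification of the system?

m = -0.196

Lens 1: 1/d_i1 = 1/(30.2) − 1/(100) = 0.02311, so d_i1 = 43.27 cm; m₁ = −d_i1/d_o1 = -0.4327.
d_o2 = 17.2 − (43.27) = -26.07 cm (virtual object).
Lens 2: 1/d_i2 = 1/(21.6) − 1/(-26.07) = 0.08465, so d_i2 = 11.81 cm; m₂ = −d_i2/d_o2 = +0.4531.
m = m₁·m₂ = (-0.4327)(+0.4531) = -0.196.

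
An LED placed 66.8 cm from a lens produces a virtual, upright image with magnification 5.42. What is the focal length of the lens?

f = 81.9 cm (converging)

m = −d_i/d_o ⇒ d_i = −m·d_o = −(+5.42)·(66.8) = -362.1 cm.
1/f = 1/d_o + 1/d_i = 1/(66.8) + 1/(-362.1) = 0.01221, so f = 81.9 cm.
Since f is positive, the lens is converging.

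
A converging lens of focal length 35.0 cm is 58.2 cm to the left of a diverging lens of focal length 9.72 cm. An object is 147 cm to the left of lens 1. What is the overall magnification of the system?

Lens 1: 1/d_i1 = 1/(35.0) − 1/(147) = 0.02177, so d_i1 = 45.94 cm; m₁ = −d_i1/d_o1 = -0.3125.
d_o2 = 58.2 − (45.94) = 12.26 cm.
f₂ = −9.72 cm (diverging).
Lens 2: 1/d_i2 = 1/(-9.72) − 1/(12.26) = -0.1844, so d_i2 = -5.422 cm; m₂ = −d_i2/d_o2 = +0.4422.
m = m₁·m₂ = (-0.3125)(+0.4422) = -0.138.

m = -0.138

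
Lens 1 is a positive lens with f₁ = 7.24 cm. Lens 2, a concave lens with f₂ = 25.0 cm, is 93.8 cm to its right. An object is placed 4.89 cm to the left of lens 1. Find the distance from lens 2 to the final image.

Lens 1: 1/d_i1 = 1/f₁ − 1/d_o1 = 1/(7.24) − 1/(4.89) = -0.06638, so d_i1 = -15.07 cm.
The intermediate image is 15.07 cm to the left of lens 1 (virtual), which is 93.8 − (-15.07) = 108.9 cm to the left of lens 2, so d_o2 = +108.9 cm.
Lens 2 is diverging, so f₂ = −25.0 cm.
Lens 2: 1/d_i2 = 1/f₂ − 1/d_o2 = 1/(-25.0) − 1/(108.9) = -0.04918, so d_i2 = -20.3 cm.
The final image is virtual, 20.3 cm to the left of lens 2 (overall magnification ≈ 0.58).

20.3 cm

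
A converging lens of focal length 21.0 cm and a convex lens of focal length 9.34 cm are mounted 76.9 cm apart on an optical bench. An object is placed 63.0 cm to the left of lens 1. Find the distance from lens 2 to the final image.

11.8 cm

Lens 1: 1/d_i1 = 1/f₁ − 1/d_o1 = 1/(21.0) − 1/(63.0) = 0.03175, so d_i1 = 31.50 cm.
The intermediate image is 31.50 cm to the right of lens 1, which is 76.9 − (31.50) = 45.40 cm to the left of lens 2, so d_o2 = +45.40 cm.
Lens 2: 1/d_i2 = 1/f₂ − 1/d_o2 = 1/(9.34) − 1/(45.40) = 0.08504, so d_i2 = 11.8 cm.
The final image is real, 11.8 cm to the right of lens 2 (overall magnification ≈ 0.13).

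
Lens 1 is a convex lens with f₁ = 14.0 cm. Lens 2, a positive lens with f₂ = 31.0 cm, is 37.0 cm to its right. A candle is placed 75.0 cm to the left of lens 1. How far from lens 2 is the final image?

Lens 1: 1/d_i1 = 1/f₁ − 1/d_o1 = 1/(14.0) − 1/(75.0) = 0.05810, so d_i1 = 17.21 cm.
The intermediate image is 17.21 cm to the right of lens 1, which is 37.0 − (17.21) = 19.79 cm to the left of lens 2, so d_o2 = +19.79 cm.
Lens 2: 1/d_i2 = 1/f₂ − 1/d_o2 = 1/(31.0) − 1/(19.79) = -0.01827, so d_i2 = -54.7 cm.
The final image is virtual, 54.7 cm to the left of lens 2 (overall magnification ≈ -0.63).

54.7 cm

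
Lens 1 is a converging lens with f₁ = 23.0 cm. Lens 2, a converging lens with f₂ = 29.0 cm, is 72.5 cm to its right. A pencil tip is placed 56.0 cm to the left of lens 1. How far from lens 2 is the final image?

Lens 1: 1/d_i1 = 1/f₁ − 1/d_o1 = 1/(23.0) − 1/(56.0) = 0.02562, so d_i1 = 39.03 cm.
The intermediate image is 39.03 cm to the right of lens 1, which is 72.5 − (39.03) = 33.47 cm to the left of lens 2, so d_o2 = +33.47 cm.
Lens 2: 1/d_i2 = 1/f₂ − 1/d_o2 = 1/(29.0) − 1/(33.47) = 0.004605, so d_i2 = 217 cm.
The final image is real, 217 cm to the right of lens 2 (overall magnification ≈ 4.5).

217 cm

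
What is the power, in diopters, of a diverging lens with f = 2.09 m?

P = -0.478 D

For a diverging lens, f = −2.09 m.
P = 1/f = 1/(-2.09 m) = -0.478 D.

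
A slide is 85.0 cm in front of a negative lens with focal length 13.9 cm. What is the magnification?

For a negative lens, f = -13.9 cm.
1/d_i = 1/f − 1/d_o = 1/(-13.90) − 1/(85.0) = -0.08371, so d_i = -11.95 cm.
m = −d_i/d_o = −(-11.95)/(85.0) = +0.141.
The image is virtual, upright and reduced, on the same side as the object.

m = +0.141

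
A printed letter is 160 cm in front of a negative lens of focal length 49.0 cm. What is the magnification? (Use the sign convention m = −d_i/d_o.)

m = +0.234

For a negative lens, f = -49.0 cm.
1/d_i = 1/f − 1/d_o = 1/(-49.00) − 1/(160) = -0.02666, so d_i = -37.51 cm.
m = −d_i/d_o = −(-37.51)/(160) = +0.234.
The image is virtual, upright and reduced, on the same side as the object.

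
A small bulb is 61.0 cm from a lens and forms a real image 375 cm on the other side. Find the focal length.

f = 52.5 cm (converging)

Real image ⇒ d_i = +375 cm.
1/f = 1/d_o + 1/d_i = 1/(61.0) + 1/(375) = 0.01906, so f = 52.5 cm.
Since f is positive, the lens is converging.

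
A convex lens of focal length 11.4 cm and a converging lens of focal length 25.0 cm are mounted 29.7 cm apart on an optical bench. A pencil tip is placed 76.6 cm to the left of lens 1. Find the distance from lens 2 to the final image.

46.9 cm

Lens 1: 1/d_i1 = 1/f₁ − 1/d_o1 = 1/(11.4) − 1/(76.6) = 0.07466, so d_i1 = 13.39 cm.
The intermediate image is 13.39 cm to the right of lens 1, which is 29.7 − (13.39) = 16.31 cm to the left of lens 2, so d_o2 = +16.31 cm.
Lens 2: 1/d_i2 = 1/f₂ − 1/d_o2 = 1/(25.0) − 1/(16.31) = -0.02131, so d_i2 = -46.9 cm.
The final image is virtual, 46.9 cm to the left of lens 2 (overall magnification ≈ -0.50).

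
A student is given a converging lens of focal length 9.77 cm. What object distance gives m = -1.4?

m = −d_i/d_o ⇒ d_i = −m·d_o.
1/f = 1/d_o + 1/d_i = 1/d_o − 1/(m·d_o) = (1 − 1/m)/d_o, so d_o = f(1 − 1/m) = (9.770)(1 − 1/(-1.4)) = 16.7 cm.

16.7 cm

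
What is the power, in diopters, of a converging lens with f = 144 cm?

f = 144 cm = 1.44 m.
P = 1/f = 1/(1.44 m) = +0.694 D.

P = +0.694 D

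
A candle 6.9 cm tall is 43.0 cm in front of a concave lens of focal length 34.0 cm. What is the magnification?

m = +0.442

For a concave lens, f = -34.0 cm.
1/d_i = 1/f − 1/d_o = 1/(-34.00) − 1/(43.0) = -0.05267, so d_i = -18.99 cm.
m = −d_i/d_o = −(-18.99)/(43.0) = +0.442.
The image is virtual, upright and reduced, on the same side as the object.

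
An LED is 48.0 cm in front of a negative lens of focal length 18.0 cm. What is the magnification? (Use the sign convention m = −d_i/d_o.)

m = +0.273

For a negative lens, f = -18.0 cm.
1/d_i = 1/f − 1/d_o = 1/(-18.00) − 1/(48.0) = -0.07639, so d_i = -13.09 cm.
m = −d_i/d_o = −(-13.09)/(48.0) = +0.273.
The image is virtual, upright and reduced, on the same side as the object.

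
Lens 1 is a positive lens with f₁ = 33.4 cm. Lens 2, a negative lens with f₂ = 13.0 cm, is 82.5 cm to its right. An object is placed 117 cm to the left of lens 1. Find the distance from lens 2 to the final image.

9.53 cm

Lens 1: 1/d_i1 = 1/f₁ − 1/d_o1 = 1/(33.4) − 1/(117) = 0.02139, so d_i1 = 46.74 cm.
The intermediate image is 46.74 cm to the right of lens 1, which is 82.5 − (46.74) = 35.76 cm to the left of lens 2, so d_o2 = +35.76 cm.
Lens 2 is diverging, so f₂ = −13.0 cm.
Lens 2: 1/d_i2 = 1/f₂ − 1/d_o2 = 1/(-13.0) − 1/(35.76) = -0.1049, so d_i2 = -9.53 cm.
The final image is virtual, 9.53 cm to the left of lens 2 (overall magnification ≈ -0.11).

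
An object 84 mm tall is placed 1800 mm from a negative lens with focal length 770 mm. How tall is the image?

25.2 mm

For a negative lens, f = -770 mm.
1/d_i = 1/f − 1/d_o = 1/(-770.0) − 1/(1800) = -0.001854, so d_i = -539.3 mm.
m = −d_i/d_o = +0.2996.
|h_i| = |m|·h_o = 0.2996 × 84 = 25.2 mm. The image is virtual, upright and reduced, on the same side as the object.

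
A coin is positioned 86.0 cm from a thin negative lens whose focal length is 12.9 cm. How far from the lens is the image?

For a negative lens, f = -12.9 cm.
Thin-lens equation: 1/q = 1/f − 1/p = 1/(-12.90) − 1/(86.0) = -0.07752 − 0.01163 = -0.08915, so q = -11.2 cm.
The image is virtual, upright and reduced, on the same side as the object.

11.2 cm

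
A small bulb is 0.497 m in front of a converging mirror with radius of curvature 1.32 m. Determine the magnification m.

m = +4.05

f = R/2 = 1.32/2 = 0.6600 m.
1/d_i = 1/f − 1/d_o = 1/(0.6600) − 1/(0.497) = -0.4969, so d_i = -2.012 m.
m = −d_i/d_o = −(-2.012)/(0.497) = +4.05.
The image is virtual, upright and enlarged, behind the mirror.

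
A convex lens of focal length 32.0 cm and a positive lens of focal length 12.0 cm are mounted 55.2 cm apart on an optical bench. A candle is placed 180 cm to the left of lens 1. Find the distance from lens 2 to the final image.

Lens 1: 1/d_i1 = 1/f₁ − 1/d_o1 = 1/(32.0) − 1/(180) = 0.02569, so d_i1 = 38.92 cm.
The intermediate image is 38.92 cm to the right of lens 1, which is 55.2 − (38.92) = 16.28 cm to the left of lens 2, so d_o2 = +16.28 cm.
Lens 2: 1/d_i2 = 1/f₂ − 1/d_o2 = 1/(12.0) − 1/(16.28) = 0.02191, so d_i2 = 45.6 cm.
The final image is real, 45.6 cm to the right of lens 2 (overall magnification ≈ 0.61).

45.6 cm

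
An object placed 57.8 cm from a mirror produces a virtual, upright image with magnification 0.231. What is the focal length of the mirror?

f = -17.4 cm (convex)

m = −d_i/d_o ⇒ d_i = −m·d_o = −(+0.231)·(57.8) = -13.35 cm.
1/f = 1/d_o + 1/d_i = 1/(57.8) + 1/(-13.35) = -0.05761, so f = -17.4 cm.
Since f is negative, the mirror is convex.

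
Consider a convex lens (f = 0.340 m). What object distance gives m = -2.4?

0.482 m

m = −d_i/d_o ⇒ d_i = −m·d_o.
1/f = 1/d_o + 1/d_i = 1/d_o − 1/(m·d_o) = (1 − 1/m)/d_o, so d_o = f(1 − 1/m) = (0.3400)(1 − 1/(-2.4)) = 0.482 m.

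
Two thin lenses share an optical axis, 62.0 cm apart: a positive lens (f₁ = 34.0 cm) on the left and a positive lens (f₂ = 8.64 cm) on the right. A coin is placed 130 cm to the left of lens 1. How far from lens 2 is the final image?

Lens 1: 1/d_i1 = 1/f₁ − 1/d_o1 = 1/(34.0) − 1/(130) = 0.02172, so d_i1 = 46.04 cm.
The intermediate image is 46.04 cm to the right of lens 1, which is 62.0 − (46.04) = 15.96 cm to the left of lens 2, so d_o2 = +15.96 cm.
Lens 2: 1/d_i2 = 1/f₂ − 1/d_o2 = 1/(8.64) − 1/(15.96) = 0.05308, so d_i2 = 18.8 cm.
The final image is real, 18.8 cm to the right of lens 2 (overall magnification ≈ 0.42).

18.8 cm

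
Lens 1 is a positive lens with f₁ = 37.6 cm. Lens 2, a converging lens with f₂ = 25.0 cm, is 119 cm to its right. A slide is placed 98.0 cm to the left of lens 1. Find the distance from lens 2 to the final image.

43.9 cm

Lens 1: 1/d_i1 = 1/f₁ − 1/d_o1 = 1/(37.6) − 1/(98.0) = 0.01639, so d_i1 = 61.01 cm.
The intermediate image is 61.01 cm to the right of lens 1, which is 119 − (61.01) = 57.99 cm to the left of lens 2, so d_o2 = +57.99 cm.
Lens 2: 1/d_i2 = 1/f₂ − 1/d_o2 = 1/(25.0) − 1/(57.99) = 0.02276, so d_i2 = 43.9 cm.
The final image is real, 43.9 cm to the right of lens 2 (overall magnification ≈ 0.47).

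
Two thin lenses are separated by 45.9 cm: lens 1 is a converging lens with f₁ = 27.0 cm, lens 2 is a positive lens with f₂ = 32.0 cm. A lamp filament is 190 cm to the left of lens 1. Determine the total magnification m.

m = -0.302

Lens 1: 1/d_i1 = 1/(27.0) − 1/(190) = 0.03177, so d_i1 = 31.47 cm; m₁ = −d_i1/d_o1 = -0.1656.
d_o2 = 45.9 − (31.47) = 14.43 cm.
Lens 2: 1/d_i2 = 1/(32.0) − 1/(14.43) = -0.03805, so d_i2 = -26.28 cm; m₂ = −d_i2/d_o2 = +1.821.
m = m₁·m₂ = (-0.1656)(+1.821) = -0.302.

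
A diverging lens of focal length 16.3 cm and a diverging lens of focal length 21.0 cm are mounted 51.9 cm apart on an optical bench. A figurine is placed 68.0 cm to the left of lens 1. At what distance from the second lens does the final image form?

15.9 cm

Lens 1 is diverging, so f₁ = −16.3 cm.
Lens 1: 1/d_i1 = 1/f₁ − 1/d_o1 = 1/(-16.3) − 1/(68.0) = -0.07606, so d_i1 = -13.15 cm.
The intermediate image is 13.15 cm to the left of lens 1 (virtual), which is 51.9 − (-13.15) = 65.05 cm to the left of lens 2, so d_o2 = +65.05 cm.
Lens 2 is diverging, so f₂ = −21.0 cm.
Lens 2: 1/d_i2 = 1/f₂ − 1/d_o2 = 1/(-21.0) − 1/(65.05) = -0.06299, so d_i2 = -15.9 cm.
The final image is virtual, 15.9 cm to the left of lens 2 (overall magnification ≈ 0.047).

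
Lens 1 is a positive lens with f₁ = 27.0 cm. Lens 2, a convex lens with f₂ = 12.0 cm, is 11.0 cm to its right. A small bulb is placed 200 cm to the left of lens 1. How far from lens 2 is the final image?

7.53 cm

Lens 1: 1/d_i1 = 1/f₁ − 1/d_o1 = 1/(27.0) − 1/(200) = 0.03204, so d_i1 = 31.21 cm.
The intermediate image is 31.21 cm to the right of lens 1, which lies 20.21 cm to the right of lens 2 — a virtual object — so d_o2 = −20.21 cm.
Lens 2: 1/d_i2 = 1/f₂ − 1/d_o2 = 1/(12.0) − 1/(-20.21) = 0.1328, so d_i2 = 7.53 cm.
The final image is real, 7.53 cm to the right of lens 2 (overall magnification ≈ -0.058).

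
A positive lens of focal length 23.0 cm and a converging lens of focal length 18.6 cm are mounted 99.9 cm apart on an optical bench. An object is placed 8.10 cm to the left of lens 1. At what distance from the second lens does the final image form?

Lens 1: 1/d_i1 = 1/f₁ − 1/d_o1 = 1/(23.0) − 1/(8.10) = -0.07998, so d_i1 = -12.50 cm.
The intermediate image is 12.50 cm to the left of lens 1 (virtual), which is 99.9 − (-12.50) = 112.4 cm to the left of lens 2, so d_o2 = +112.4 cm.
Lens 2: 1/d_i2 = 1/f₂ − 1/d_o2 = 1/(18.6) − 1/(112.4) = 0.04487, so d_i2 = 22.3 cm.
The final image is real, 22.3 cm to the right of lens 2 (overall magnification ≈ -0.31).

22.3 cm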